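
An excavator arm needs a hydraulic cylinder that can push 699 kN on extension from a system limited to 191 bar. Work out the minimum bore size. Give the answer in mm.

D ≈ 216 mm

Extension force acts on the full piston face: F = P × (π/4)D².
D = √(4F / (πP)) = √(4 × 699 kN / (π × 191 bar))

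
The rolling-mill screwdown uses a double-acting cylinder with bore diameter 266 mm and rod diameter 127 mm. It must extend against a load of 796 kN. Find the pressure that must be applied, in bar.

Cap-side area A_cap = π/4 × (266 mm)² = 55570 mm^2
P = F / A = 796 kN / A

P ≈ 143 bar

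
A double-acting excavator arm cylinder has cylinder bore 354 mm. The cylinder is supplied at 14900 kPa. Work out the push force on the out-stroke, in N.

F ≈ 1.47e6 N

Cap-side area A_cap = π/4 × (354 mm)² = 98420 mm^2
F = P × A_cap = 14900 kPa × A_cap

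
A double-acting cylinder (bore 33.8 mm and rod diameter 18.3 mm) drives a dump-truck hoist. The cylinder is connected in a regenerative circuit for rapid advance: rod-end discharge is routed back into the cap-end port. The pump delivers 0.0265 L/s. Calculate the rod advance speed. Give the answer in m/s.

v ≈ 0.101 m/s

In regeneration the rod-end outflow joins the pump flow into the cap end, so the net volume the pump must supply per unit advance equals the rod cross-section area.
Rod cross-section A_rod = π/4 × (18.3 mm)² = 263.0 mm^2
v = Q_pump / A_rod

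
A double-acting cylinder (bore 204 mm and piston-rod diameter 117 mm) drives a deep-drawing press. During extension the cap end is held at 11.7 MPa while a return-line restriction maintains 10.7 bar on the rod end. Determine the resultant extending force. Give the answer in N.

Cap-side area A_cap = π/4 × (204 mm)² = 32690 mm^2
Rod-side annular area A_ann = π/4 × (204² − 117²) = 21930 mm^2
Net thrust = P_cap·A_cap − P_rod·A_ann = 3.824e5 N − 23470 N

F ≈ 3.59e5 N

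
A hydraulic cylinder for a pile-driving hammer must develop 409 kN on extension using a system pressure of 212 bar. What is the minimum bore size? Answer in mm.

Extension force acts on the full piston face: F = P × (π/4)D².
D = √(4F / (πP)) = √(4 × 409 kN / (π × 212 bar))

D ≈ 157 mm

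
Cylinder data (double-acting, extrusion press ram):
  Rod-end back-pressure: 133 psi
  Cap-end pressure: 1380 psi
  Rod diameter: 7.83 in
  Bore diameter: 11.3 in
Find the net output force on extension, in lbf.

F ≈ 1.31e5 lbf

Cap-side area A_cap = π/4 × (11.3 in)² = 100.3 in^2
Rod-side annular area A_ann = π/4 × (11.3² − 7.83²) = 52.14 in^2
Net thrust = P_cap·A_cap − P_rod·A_ann = 1.384e5 lbf − 6934 lbf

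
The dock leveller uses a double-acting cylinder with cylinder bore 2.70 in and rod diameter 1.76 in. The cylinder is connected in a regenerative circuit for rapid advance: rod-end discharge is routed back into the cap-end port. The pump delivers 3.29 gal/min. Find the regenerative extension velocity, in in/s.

In regeneration the rod-end outflow joins the pump flow into the cap end, so the net volume the pump must supply per unit advance equals the rod cross-section area.
Rod cross-section A_rod = π/4 × (1.76 in)² = 2.433 in^2
v = Q_pump / A_rod

v ≈ 5.21 in/s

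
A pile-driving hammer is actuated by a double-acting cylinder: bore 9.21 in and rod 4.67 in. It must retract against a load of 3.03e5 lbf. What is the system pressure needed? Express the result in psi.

Rod-side annular area A_ann = π/4 × (9.21² − 4.67²) = 49.49 in^2
Retraction: pressure acts on the annular area.
P = F / A = 3.03e5 lbf / A

P ≈ 6120 psi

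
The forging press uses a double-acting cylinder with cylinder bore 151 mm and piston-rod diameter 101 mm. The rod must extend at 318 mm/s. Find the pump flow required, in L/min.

Cap-side area A_cap = π/4 × (151 mm)² = 17910 mm^2
Q = A × v

Q ≈ 342 L/min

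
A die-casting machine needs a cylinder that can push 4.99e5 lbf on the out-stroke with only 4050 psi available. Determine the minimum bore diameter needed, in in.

D ≈ 12.5 in

Extension force acts on the full piston face: F = P × (π/4)D².
D = √(4F / (πP)) = √(4 × 4.99e5 lbf / (π × 4050 psi))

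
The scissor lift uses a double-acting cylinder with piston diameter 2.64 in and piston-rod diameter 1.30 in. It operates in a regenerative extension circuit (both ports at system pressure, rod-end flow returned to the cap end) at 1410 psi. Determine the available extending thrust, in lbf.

With equal pressure on both faces, forces on the annular region cancel; the net push is pressure × rod cross-section.
Rod cross-section A_rod = π/4 × (1.30 in)² = 1.327 in^2
F = P × A_rod

F ≈ 1870 lbf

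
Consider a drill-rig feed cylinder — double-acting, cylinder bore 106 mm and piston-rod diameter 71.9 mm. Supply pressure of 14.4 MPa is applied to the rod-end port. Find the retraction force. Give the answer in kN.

F ≈ 68.6 kN

Rod-side annular area A_ann = π/4 × (106² − 71.9²) = 4765 mm^2
On retraction the pressure acts on the annular area (bore minus rod).
F = P × A_ann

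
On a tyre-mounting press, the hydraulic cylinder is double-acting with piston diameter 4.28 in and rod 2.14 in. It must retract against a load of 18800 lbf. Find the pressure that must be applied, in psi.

Rod-side annular area A_ann = π/4 × (4.28² − 2.14²) = 10.79 in^2
Retraction: pressure acts on the annular area.
P = F / A = 18800 lbf / A

P ≈ 1740 psi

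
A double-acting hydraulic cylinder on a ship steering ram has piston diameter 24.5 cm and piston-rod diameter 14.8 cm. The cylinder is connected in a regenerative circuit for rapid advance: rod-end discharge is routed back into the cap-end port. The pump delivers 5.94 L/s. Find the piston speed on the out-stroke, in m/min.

In regeneration the rod-end outflow joins the pump flow into the cap end, so the net volume the pump must supply per unit advance equals the rod cross-section area.
Rod cross-section A_rod = π/4 × (14.8 cm)² = 172.0 cm^2
v = Q_pump / A_rod

v ≈ 20.7 m/min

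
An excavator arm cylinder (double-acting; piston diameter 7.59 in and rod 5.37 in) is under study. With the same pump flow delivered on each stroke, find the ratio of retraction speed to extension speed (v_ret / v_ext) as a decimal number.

v_ret/v_ext ≈ 2.00

Cap-side area A_cap = π/4 × (7.59 in)² = 45.25 in^2
Rod-side annular area A_ann = π/4 × (7.59² − 5.37²) = 22.60 in^2
For equal Q, v ∝ 1/A, so v_ret/v_ext = A_cap/A_ann.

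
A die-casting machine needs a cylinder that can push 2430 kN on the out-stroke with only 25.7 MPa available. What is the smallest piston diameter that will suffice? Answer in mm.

Extension force acts on the full piston face: F = P × (π/4)D².
D = √(4F / (πP)) = √(4 × 2430 kN / (π × 25.7 MPa))

D ≈ 347 mm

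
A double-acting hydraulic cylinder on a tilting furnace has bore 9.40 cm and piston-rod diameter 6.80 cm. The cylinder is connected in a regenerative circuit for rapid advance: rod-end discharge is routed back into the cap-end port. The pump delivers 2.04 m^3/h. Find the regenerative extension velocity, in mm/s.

In regeneration the rod-end outflow joins the pump flow into the cap end, so the net volume the pump must supply per unit advance equals the rod cross-section area.
Rod cross-section A_rod = π/4 × (6.80 cm)² = 36.32 cm^2
v = Q_pump / A_rod

v ≈ 156 mm/s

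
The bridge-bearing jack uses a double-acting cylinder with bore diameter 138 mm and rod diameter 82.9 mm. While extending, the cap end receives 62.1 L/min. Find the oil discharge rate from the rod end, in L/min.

Cap-side area A_cap = π/4 × (138 mm)² = 14960 mm^2
Rod-side annular area A_ann = π/4 × (138² − 82.9²) = 9560 mm^2
Piston speed v = Q_in/A_cap; rod-end outflow Q_out = v × A_ann = Q_in × A_ann/A_cap.

Q_out ≈ 39.7 L/min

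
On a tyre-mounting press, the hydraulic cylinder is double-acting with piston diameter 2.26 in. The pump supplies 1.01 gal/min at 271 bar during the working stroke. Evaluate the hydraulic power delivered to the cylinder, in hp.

W ≈ 2.32 hp

Hydraulic power = P × Q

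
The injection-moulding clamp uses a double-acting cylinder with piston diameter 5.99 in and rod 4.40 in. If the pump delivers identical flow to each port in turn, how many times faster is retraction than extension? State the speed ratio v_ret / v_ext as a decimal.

Cap-side area A_cap = π/4 × (5.99 in)² = 28.18 in^2
Rod-side annular area A_ann = π/4 × (5.99² − 4.40²) = 12.97 in^2
For equal Q, v ∝ 1/A, so v_ret/v_ext = A_cap/A_ann.

v_ret/v_ext ≈ 2.17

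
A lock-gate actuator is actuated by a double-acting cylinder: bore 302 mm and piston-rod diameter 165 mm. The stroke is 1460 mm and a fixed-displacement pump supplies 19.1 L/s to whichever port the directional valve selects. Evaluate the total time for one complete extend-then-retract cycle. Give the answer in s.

t ≈ 9.32 s

Cap-side area A_cap = π/4 × (302 mm)² = 71630 mm^2
Rod-side annular area A_ann = π/4 × (302² − 165²) = 50250 mm^2
t_ext = A_cap·L/Q = 5.475 s
t_ret = A_ann·L/Q = 3.841 s
t_cycle = t_ext + t_ret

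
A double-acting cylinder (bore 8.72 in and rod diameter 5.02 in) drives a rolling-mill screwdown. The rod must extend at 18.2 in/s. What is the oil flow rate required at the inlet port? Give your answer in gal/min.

Q ≈ 282 gal/min

Cap-side area A_cap = π/4 × (8.72 in)² = 59.72 in^2
Q = A × v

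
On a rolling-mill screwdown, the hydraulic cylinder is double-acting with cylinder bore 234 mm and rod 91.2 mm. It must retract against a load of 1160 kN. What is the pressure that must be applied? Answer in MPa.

Rod-side annular area A_ann = π/4 × (234² − 91.2²) = 36470 mm^2
Retraction: pressure acts on the annular area.
P = F / A = 1160 kN / A

P ≈ 31.8 MPa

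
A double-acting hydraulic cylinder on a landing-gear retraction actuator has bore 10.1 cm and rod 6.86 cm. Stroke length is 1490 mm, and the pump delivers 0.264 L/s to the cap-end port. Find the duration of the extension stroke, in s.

Cap-side area A_cap = π/4 × (10.1 cm)² = 80.12 cm^2
Swept volume V = A × L; t = V / Q = A·L / Q

t ≈ 45.2 s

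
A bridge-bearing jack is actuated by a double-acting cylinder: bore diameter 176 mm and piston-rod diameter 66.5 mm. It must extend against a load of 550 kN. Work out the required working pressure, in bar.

P ≈ 226 bar

Cap-side area A_cap = π/4 × (176 mm)² = 24330 mm^2
P = F / A = 550 kN / A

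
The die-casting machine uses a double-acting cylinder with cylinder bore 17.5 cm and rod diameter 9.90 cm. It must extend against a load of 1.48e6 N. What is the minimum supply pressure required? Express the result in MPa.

Cap-side area A_cap = π/4 × (17.5 cm)² = 240.5 cm^2
P = F / A = 1.48e6 N / A

P ≈ 61.5 MPa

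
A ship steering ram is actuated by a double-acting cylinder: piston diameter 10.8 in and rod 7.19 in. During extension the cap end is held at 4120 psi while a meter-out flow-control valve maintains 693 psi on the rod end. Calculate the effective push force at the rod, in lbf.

F ≈ 3.42e5 lbf

Cap-side area A_cap = π/4 × (10.8 in)² = 91.61 in^2
Rod-side annular area A_ann = π/4 × (10.8² − 7.19²) = 51.01 in^2
Net thrust = P_cap·A_cap − P_rod·A_ann = 3.774e5 lbf − 35350 lbf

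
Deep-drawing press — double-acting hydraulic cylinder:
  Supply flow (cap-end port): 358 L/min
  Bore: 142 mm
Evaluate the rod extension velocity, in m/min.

Cap-side area A_cap = π/4 × (142 mm)² = 15840 mm^2
v = Q / A

v ≈ 22.6 m/min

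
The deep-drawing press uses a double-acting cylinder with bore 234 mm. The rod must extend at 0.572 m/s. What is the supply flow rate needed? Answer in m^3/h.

Cap-side area A_cap = π/4 × (234 mm)² = 43010 mm^2
Q = A × v

Q ≈ 88.6 m^3/h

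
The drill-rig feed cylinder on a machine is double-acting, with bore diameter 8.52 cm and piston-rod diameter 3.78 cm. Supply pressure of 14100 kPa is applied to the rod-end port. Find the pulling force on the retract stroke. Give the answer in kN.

F ≈ 64.6 kN

Rod-side annular area A_ann = π/4 × (8.52² − 3.78²) = 45.79 cm^2
On retraction the pressure acts on the annular area (bore minus rod).
F = P × A_ann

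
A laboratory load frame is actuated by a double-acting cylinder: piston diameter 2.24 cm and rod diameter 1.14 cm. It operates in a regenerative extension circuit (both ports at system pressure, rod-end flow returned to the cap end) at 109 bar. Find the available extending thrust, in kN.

F ≈ 1.11 kN

With equal pressure on both faces, forces on the annular region cancel; the net push is pressure × rod cross-section.
Rod cross-section A_rod = π/4 × (1.14 cm)² = 1.021 cm^2
F = P × A_rod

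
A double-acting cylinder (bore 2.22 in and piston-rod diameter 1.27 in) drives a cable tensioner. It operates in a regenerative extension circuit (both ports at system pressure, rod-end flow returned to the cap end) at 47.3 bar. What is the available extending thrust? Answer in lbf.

With equal pressure on both faces, forces on the annular region cancel; the net push is pressure × rod cross-section.
Rod cross-section A_rod = π/4 × (1.27 in)² = 1.267 in^2
F = P × A_rod

F ≈ 869 lbf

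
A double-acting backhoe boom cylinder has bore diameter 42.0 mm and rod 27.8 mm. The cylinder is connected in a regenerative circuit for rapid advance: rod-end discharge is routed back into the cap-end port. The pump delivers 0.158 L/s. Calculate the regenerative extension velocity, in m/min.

In regeneration the rod-end outflow joins the pump flow into the cap end, so the net volume the pump must supply per unit advance equals the rod cross-section area.
Rod cross-section A_rod = π/4 × (27.8 mm)² = 607.0 mm^2
v = Q_pump / A_rod

v ≈ 15.6 m/min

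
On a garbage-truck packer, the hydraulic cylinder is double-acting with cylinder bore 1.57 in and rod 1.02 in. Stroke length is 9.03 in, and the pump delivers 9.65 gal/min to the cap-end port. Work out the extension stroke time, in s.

t ≈ 0.471 s

Cap-side area A_cap = π/4 × (1.57 in)² = 1.936 in^2
Swept volume V = A × L; t = V / Q = A·L / Q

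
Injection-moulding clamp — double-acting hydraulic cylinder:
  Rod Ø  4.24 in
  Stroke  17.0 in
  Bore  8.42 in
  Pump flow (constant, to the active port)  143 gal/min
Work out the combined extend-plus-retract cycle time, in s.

t ≈ 3.00 s

Cap-side area A_cap = π/4 × (8.42 in)² = 55.68 in^2
Rod-side annular area A_ann = π/4 × (8.42² − 4.24²) = 41.56 in^2
t_ext = A_cap·L/Q = 1.719 s
t_ret = A_ann·L/Q = 1.283 s
t_cycle = t_ext + t_ret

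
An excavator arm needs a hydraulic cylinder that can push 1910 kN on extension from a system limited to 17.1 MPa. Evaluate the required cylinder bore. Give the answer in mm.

Extension force acts on the full piston face: F = P × (π/4)D².
D = √(4F / (πP)) = √(4 × 1910 kN / (π × 17.1 MPa))

D ≈ 377 mm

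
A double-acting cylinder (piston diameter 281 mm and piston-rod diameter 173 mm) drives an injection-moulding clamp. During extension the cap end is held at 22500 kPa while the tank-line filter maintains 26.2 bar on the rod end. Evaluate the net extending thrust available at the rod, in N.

F ≈ 1.29e6 N

Cap-side area A_cap = π/4 × (281 mm)² = 62020 mm^2
Rod-side annular area A_ann = π/4 × (281² − 173²) = 38510 mm^2
Net thrust = P_cap·A_cap − P_rod·A_ann = 1.395e6 N − 1.009e5 N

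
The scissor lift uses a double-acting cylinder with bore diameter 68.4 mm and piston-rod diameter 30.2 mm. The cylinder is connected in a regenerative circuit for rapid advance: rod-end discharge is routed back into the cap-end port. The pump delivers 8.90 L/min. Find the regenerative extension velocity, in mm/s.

v ≈ 207 mm/s

In regeneration the rod-end outflow joins the pump flow into the cap end, so the net volume the pump must supply per unit advance equals the rod cross-section area.
Rod cross-section A_rod = π/4 × (30.2 mm)² = 716.3 mm^2
v = Q_pump / A_rod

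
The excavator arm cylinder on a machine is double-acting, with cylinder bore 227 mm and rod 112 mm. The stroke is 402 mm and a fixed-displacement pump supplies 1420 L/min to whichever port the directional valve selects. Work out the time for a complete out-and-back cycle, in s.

Cap-side area A_cap = π/4 × (227 mm)² = 40470 mm^2
Rod-side annular area A_ann = π/4 × (227² − 112²) = 30620 mm^2
t_ext = A_cap·L/Q = 0.6874 s
t_ret = A_ann·L/Q = 0.5201 s
t_cycle = t_ext + t_ret

t ≈ 1.21 s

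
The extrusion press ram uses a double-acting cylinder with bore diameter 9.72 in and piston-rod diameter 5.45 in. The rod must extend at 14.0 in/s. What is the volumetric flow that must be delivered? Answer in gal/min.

Cap-side area A_cap = π/4 × (9.72 in)² = 74.20 in^2
Q = A × v

Q ≈ 270 gal/min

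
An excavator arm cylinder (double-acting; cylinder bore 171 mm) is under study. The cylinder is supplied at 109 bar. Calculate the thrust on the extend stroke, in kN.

Cap-side area A_cap = π/4 × (171 mm)² = 22970 mm^2
F = P × A_cap = 109 bar × A_cap

F ≈ 250 kN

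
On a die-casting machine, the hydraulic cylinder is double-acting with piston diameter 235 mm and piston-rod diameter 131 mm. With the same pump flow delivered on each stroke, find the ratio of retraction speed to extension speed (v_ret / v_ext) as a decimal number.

v_ret/v_ext ≈ 1.45

Cap-side area A_cap = π/4 × (235 mm)² = 43370 mm^2
Rod-side annular area A_ann = π/4 × (235² − 131²) = 29900 mm^2
For equal Q, v ∝ 1/A, so v_ret/v_ext = A_cap/A_ann.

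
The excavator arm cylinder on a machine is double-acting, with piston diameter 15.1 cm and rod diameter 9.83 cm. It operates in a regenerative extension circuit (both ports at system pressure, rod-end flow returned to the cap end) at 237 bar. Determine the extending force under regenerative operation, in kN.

F ≈ 180 kN

With equal pressure on both faces, forces on the annular region cancel; the net push is pressure × rod cross-section.
Rod cross-section A_rod = π/4 × (9.83 cm)² = 75.89 cm^2
F = P × A_rod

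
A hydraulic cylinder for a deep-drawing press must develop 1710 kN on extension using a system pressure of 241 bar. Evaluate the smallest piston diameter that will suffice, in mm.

Extension force acts on the full piston face: F = P × (π/4)D².
D = √(4F / (πP)) = √(4 × 1710 kN / (π × 241 bar))

D ≈ 301 mm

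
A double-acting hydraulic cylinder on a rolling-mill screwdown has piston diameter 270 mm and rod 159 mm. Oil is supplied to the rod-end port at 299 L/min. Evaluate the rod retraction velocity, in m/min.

Rod-side annular area A_ann = π/4 × (270² − 159²) = 37400 mm^2
Flow into the rod-end port fills the annular volume.
v = Q / A

v ≈ 7.99 m/min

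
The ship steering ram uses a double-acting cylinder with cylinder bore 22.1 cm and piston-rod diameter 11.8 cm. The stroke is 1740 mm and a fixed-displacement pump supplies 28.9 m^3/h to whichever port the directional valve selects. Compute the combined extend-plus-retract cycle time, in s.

t ≈ 14.3 s

Cap-side area A_cap = π/4 × (22.1 cm)² = 383.6 cm^2
Rod-side annular area A_ann = π/4 × (22.1² − 11.8²) = 274.2 cm^2
t_ext = A_cap·L/Q = 8.314 s
t_ret = A_ann·L/Q = 5.944 s
t_cycle = t_ext + t_ret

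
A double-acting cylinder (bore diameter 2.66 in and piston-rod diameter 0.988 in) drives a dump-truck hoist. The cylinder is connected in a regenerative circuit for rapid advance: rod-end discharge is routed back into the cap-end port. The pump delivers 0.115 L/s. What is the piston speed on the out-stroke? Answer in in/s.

v ≈ 9.15 in/s

In regeneration the rod-end outflow joins the pump flow into the cap end, so the net volume the pump must supply per unit advance equals the rod cross-section area.
Rod cross-section A_rod = π/4 × (0.988 in)² = 0.7667 in^2
v = Q_pump / A_rod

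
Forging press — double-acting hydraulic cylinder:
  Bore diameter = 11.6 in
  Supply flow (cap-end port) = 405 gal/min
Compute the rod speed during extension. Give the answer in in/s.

v ≈ 14.8 in/s

Cap-side area A_cap = π/4 × (11.6 in)² = 105.7 in^2
v = Q / A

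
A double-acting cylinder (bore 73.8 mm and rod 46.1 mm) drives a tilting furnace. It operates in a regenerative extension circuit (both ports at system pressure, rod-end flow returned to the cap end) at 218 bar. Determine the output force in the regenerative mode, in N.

F ≈ 36400 N

With equal pressure on both faces, forces on the annular region cancel; the net push is pressure × rod cross-section.
Rod cross-section A_rod = π/4 × (46.1 mm)² = 1669 mm^2
F = P × A_rod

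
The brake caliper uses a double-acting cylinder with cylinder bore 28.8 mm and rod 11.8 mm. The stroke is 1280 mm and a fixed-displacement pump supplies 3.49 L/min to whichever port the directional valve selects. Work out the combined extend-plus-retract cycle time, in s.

Cap-side area A_cap = π/4 × (28.8 mm)² = 651.4 mm^2
Rod-side annular area A_ann = π/4 × (28.8² − 11.8²) = 542.1 mm^2
t_ext = A_cap·L/Q = 14.34 s
t_ret = A_ann·L/Q = 11.93 s
t_cycle = t_ext + t_ret

t ≈ 26.3 s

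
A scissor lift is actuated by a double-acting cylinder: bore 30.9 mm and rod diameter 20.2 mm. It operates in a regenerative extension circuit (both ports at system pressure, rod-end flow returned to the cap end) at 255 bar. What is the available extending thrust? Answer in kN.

F ≈ 8.17 kN

With equal pressure on both faces, forces on the annular region cancel; the net push is pressure × rod cross-section.
Rod cross-section A_rod = π/4 × (20.2 mm)² = 320.5 mm^2
F = P × A_rod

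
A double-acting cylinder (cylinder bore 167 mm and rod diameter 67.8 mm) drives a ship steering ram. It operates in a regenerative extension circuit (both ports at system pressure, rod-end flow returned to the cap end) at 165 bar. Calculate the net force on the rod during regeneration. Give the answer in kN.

With equal pressure on both faces, forces on the annular region cancel; the net push is pressure × rod cross-section.
Rod cross-section A_rod = π/4 × (67.8 mm)² = 3610 mm^2
F = P × A_rod

F ≈ 59.6 kN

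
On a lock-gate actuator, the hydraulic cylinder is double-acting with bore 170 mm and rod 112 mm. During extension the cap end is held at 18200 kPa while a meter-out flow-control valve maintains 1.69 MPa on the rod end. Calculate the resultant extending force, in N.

F ≈ 3.91e5 N

Cap-side area A_cap = π/4 × (170 mm)² = 22700 mm^2
Rod-side annular area A_ann = π/4 × (170² − 112²) = 12850 mm^2
Net thrust = P_cap·A_cap − P_rod·A_ann = 4.131e5 N − 21710 N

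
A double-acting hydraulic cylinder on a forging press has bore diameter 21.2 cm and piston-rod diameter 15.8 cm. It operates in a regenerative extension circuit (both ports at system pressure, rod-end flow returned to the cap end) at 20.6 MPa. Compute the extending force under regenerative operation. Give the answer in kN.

With equal pressure on both faces, forces on the annular region cancel; the net push is pressure × rod cross-section.
Rod cross-section A_rod = π/4 × (15.8 cm)² = 196.1 cm^2
F = P × A_rod

F ≈ 404 kN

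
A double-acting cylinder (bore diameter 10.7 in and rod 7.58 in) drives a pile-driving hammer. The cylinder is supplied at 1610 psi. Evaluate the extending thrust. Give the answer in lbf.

Cap-side area A_cap = π/4 × (10.7 in)² = 89.92 in^2
F = P × A_cap = 1610 psi × A_cap

F ≈ 1.45e5 lbf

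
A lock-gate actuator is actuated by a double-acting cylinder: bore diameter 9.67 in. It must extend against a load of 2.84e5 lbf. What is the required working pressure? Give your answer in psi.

P ≈ 3870 psi

Cap-side area A_cap = π/4 × (9.67 in)² = 73.44 in^2
P = F / A = 2.84e5 lbf / A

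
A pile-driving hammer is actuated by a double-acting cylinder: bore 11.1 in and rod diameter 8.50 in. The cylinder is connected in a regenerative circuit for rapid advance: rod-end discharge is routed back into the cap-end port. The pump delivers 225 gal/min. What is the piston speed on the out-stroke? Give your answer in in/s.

v ≈ 15.3 in/s

In regeneration the rod-end outflow joins the pump flow into the cap end, so the net volume the pump must supply per unit advance equals the rod cross-section area.
Rod cross-section A_rod = π/4 × (8.50 in)² = 56.75 in^2
v = Q_pump / A_rod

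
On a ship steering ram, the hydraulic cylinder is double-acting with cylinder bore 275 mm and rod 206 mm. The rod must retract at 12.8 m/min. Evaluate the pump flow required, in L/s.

Q ≈ 5.56 L/s

Rod-side annular area A_ann = π/4 × (275² − 206²) = 26070 mm^2
Q = A × v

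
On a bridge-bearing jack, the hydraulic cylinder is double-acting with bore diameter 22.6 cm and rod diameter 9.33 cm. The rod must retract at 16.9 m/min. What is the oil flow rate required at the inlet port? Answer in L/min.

Rod-side annular area A_ann = π/4 × (22.6² − 9.33²) = 332.8 cm^2
Q = A × v

Q ≈ 562 L/min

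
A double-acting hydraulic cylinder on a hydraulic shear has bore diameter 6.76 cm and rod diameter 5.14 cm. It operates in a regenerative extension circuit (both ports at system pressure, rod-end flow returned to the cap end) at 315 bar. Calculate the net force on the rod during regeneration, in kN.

With equal pressure on both faces, forces on the annular region cancel; the net push is pressure × rod cross-section.
Rod cross-section A_rod = π/4 × (5.14 cm)² = 20.75 cm^2
F = P × A_rod

F ≈ 65.4 kN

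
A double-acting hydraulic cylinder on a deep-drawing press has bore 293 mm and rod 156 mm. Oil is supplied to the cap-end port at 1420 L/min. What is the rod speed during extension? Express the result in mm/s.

v ≈ 351 mm/s

Cap-side area A_cap = π/4 × (293 mm)² = 67430 mm^2
v = Q / A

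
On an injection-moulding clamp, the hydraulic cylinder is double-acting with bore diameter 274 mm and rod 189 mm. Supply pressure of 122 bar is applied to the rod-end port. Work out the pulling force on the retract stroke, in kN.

Rod-side annular area A_ann = π/4 × (274² − 189²) = 30910 mm^2
On retraction the pressure acts on the annular area (bore minus rod).
F = P × A_ann

F ≈ 377 kN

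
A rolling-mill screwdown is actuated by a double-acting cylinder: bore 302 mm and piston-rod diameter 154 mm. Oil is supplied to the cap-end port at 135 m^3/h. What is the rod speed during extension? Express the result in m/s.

Cap-side area A_cap = π/4 × (302 mm)² = 71630 mm^2
v = Q / A

v ≈ 0.524 m/s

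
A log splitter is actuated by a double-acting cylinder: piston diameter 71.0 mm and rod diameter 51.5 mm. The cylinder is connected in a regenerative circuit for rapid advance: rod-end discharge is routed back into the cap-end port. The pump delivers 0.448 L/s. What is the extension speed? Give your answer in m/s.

v ≈ 0.215 m/s

In regeneration the rod-end outflow joins the pump flow into the cap end, so the net volume the pump must supply per unit advance equals the rod cross-section area.
Rod cross-section A_rod = π/4 × (51.5 mm)² = 2083 mm^2
v = Q_pump / A_rod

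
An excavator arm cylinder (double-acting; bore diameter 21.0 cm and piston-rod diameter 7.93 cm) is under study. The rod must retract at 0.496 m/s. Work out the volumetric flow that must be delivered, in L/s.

Q ≈ 14.7 L/s

Rod-side annular area A_ann = π/4 × (21.0² − 7.93²) = 297.0 cm^2
Q = A × v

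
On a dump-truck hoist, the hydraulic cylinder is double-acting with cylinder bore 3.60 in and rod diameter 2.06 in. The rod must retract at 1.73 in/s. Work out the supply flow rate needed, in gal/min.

Rod-side annular area A_ann = π/4 × (3.60² − 2.06²) = 6.846 in^2
Q = A × v

Q ≈ 3.08 gal/min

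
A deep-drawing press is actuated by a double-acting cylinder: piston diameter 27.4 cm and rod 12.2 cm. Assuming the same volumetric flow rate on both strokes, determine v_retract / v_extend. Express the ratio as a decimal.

Cap-side area A_cap = π/4 × (27.4 cm)² = 589.6 cm^2
Rod-side annular area A_ann = π/4 × (27.4² − 12.2²) = 472.7 cm^2
For equal Q, v ∝ 1/A, so v_ret/v_ext = A_cap/A_ann.

v_ret/v_ext ≈ 1.25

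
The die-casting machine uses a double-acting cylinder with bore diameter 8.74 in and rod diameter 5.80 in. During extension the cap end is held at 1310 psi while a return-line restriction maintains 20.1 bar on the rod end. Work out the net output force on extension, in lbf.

F ≈ 68800 lbf

Cap-side area A_cap = π/4 × (8.74 in)² = 59.99 in^2
Rod-side annular area A_ann = π/4 × (8.74² − 5.80²) = 33.57 in^2
Net thrust = P_cap·A_cap − P_rod·A_ann = 78590 lbf − 9788 lbf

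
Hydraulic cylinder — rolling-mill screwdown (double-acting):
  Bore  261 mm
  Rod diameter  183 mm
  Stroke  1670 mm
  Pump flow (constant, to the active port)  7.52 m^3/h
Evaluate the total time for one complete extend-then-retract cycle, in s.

Cap-side area A_cap = π/4 × (261 mm)² = 53500 mm^2
Rod-side annular area A_ann = π/4 × (261² − 183²) = 27200 mm^2
t_ext = A_cap·L/Q = 42.77 s
t_ret = A_ann·L/Q = 21.75 s
t_cycle = t_ext + t_ret

t ≈ 64.5 s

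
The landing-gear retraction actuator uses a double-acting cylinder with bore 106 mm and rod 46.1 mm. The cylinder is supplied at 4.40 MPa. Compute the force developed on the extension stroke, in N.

Cap-side area A_cap = π/4 × (106 mm)² = 8825 mm^2
F = P × A_cap = 4.40 MPa × A_cap

F ≈ 38800 N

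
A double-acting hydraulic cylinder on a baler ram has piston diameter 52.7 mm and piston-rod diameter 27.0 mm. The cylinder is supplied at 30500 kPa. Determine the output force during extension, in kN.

F ≈ 66.5 kN

Cap-side area A_cap = π/4 × (52.7 mm)² = 2181 mm^2
F = P × A_cap = 30500 kPa × A_cap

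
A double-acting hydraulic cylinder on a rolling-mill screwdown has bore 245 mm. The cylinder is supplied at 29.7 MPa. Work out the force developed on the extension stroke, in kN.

F ≈ 1400 kN

Cap-side area A_cap = π/4 × (245 mm)² = 47140 mm^2
F = P × A_cap = 29.7 MPa × A_cap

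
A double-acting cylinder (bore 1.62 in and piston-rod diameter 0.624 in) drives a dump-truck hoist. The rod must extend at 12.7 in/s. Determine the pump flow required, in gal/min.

Q ≈ 6.80 gal/min

Cap-side area A_cap = π/4 × (1.62 in)² = 2.061 in^2
Q = A × v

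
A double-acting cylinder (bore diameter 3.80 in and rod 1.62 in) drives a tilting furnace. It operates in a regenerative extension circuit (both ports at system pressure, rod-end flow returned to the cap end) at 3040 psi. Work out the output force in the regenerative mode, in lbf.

F ≈ 6270 lbf

With equal pressure on both faces, forces on the annular region cancel; the net push is pressure × rod cross-section.
Rod cross-section A_rod = π/4 × (1.62 in)² = 2.061 in^2
F = P × A_rod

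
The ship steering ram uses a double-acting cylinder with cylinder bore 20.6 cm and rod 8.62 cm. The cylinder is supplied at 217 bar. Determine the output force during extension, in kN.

Cap-side area A_cap = π/4 × (20.6 cm)² = 333.3 cm^2
F = P × A_cap = 217 bar × A_cap

F ≈ 723 kN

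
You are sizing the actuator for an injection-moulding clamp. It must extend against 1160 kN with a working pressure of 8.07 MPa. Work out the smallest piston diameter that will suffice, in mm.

Extension force acts on the full piston face: F = P × (π/4)D².
D = √(4F / (πP)) = √(4 × 1160 kN / (π × 8.07 MPa))

D ≈ 428 mm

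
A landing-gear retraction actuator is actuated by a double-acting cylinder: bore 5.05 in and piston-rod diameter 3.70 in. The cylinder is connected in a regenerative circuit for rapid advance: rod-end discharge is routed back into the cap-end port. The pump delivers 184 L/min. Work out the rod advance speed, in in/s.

v ≈ 17.4 in/s

In regeneration the rod-end outflow joins the pump flow into the cap end, so the net volume the pump must supply per unit advance equals the rod cross-section area.
Rod cross-section A_rod = π/4 × (3.70 in)² = 10.75 in^2
v = Q_pump / A_rod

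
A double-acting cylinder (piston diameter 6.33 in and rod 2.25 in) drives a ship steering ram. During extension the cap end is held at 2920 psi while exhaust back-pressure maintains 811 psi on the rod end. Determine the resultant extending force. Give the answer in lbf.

F ≈ 69600 lbf

Cap-side area A_cap = π/4 × (6.33 in)² = 31.47 in^2
Rod-side annular area A_ann = π/4 × (6.33² − 2.25²) = 27.49 in^2
Net thrust = P_cap·A_cap − P_rod·A_ann = 91890 lbf − 22300 lbf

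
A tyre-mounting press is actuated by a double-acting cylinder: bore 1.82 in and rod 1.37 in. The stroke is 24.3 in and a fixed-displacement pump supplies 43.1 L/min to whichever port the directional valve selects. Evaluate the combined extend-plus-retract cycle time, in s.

Cap-side area A_cap = π/4 × (1.82 in)² = 2.602 in^2
Rod-side annular area A_ann = π/4 × (1.82² − 1.37²) = 1.127 in^2
t_ext = A_cap·L/Q = 1.442 s
t_ret = A_ann·L/Q = 0.6250 s
t_cycle = t_ext + t_ret

t ≈ 2.07 s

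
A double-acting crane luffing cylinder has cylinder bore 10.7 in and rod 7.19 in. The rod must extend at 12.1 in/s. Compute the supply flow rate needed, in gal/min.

Cap-side area A_cap = π/4 × (10.7 in)² = 89.92 in^2
Q = A × v

Q ≈ 283 gal/min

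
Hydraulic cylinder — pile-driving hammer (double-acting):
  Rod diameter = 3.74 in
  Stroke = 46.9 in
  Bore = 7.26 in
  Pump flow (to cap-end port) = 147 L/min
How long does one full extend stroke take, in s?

Cap-side area A_cap = π/4 × (7.26 in)² = 41.40 in^2
Swept volume V = A × L; t = V / Q = A·L / Q

t ≈ 13.0 s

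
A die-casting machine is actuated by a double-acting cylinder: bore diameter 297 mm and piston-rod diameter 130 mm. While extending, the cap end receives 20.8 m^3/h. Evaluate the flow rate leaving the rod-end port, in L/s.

Cap-side area A_cap = π/4 × (297 mm)² = 69280 mm^2
Rod-side annular area A_ann = π/4 × (297² − 130²) = 56010 mm^2
Piston speed v = Q_in/A_cap; rod-end outflow Q_out = v × A_ann = Q_in × A_ann/A_cap.

Q_out ≈ 4.67 L/s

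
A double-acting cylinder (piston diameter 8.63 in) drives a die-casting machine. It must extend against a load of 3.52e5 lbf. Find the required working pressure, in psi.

Cap-side area A_cap = π/4 × (8.63 in)² = 58.49 in^2
P = F / A = 3.52e5 lbf / A

P ≈ 6020 psi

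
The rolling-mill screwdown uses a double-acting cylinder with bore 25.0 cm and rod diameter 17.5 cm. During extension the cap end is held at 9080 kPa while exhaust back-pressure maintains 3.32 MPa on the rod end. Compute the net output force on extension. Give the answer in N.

F ≈ 3.63e5 N

Cap-side area A_cap = π/4 × (25.0 cm)² = 490.9 cm^2
Rod-side annular area A_ann = π/4 × (25.0² − 17.5²) = 250.3 cm^2
Net thrust = P_cap·A_cap − P_rod·A_ann = 4.457e5 N − 83110 N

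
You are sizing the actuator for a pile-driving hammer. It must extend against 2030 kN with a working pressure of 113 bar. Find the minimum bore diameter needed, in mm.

Extension force acts on the full piston face: F = P × (π/4)D².
D = √(4F / (πP)) = √(4 × 2030 kN / (π × 113 bar))

D ≈ 478 mm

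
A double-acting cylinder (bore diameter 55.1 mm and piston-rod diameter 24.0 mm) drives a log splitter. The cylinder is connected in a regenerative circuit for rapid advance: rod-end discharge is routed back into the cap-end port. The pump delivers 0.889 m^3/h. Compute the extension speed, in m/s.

v ≈ 0.546 m/s

In regeneration the rod-end outflow joins the pump flow into the cap end, so the net volume the pump must supply per unit advance equals the rod cross-section area.
Rod cross-section A_rod = π/4 × (24.0 mm)² = 452.4 mm^2
v = Q_pump / A_rod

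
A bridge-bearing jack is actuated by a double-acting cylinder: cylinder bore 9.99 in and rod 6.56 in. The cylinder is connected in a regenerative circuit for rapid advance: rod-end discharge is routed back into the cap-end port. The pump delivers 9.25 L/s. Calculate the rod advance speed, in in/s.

In regeneration the rod-end outflow joins the pump flow into the cap end, so the net volume the pump must supply per unit advance equals the rod cross-section area.
Rod cross-section A_rod = π/4 × (6.56 in)² = 33.80 in^2
v = Q_pump / A_rod

v ≈ 16.7 in/s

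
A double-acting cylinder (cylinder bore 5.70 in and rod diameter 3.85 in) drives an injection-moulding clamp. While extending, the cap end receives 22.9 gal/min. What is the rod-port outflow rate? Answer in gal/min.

Q_out ≈ 12.5 gal/min

Cap-side area A_cap = π/4 × (5.70 in)² = 25.52 in^2
Rod-side annular area A_ann = π/4 × (5.70² − 3.85²) = 13.88 in^2
Piston speed v = Q_in/A_cap; rod-end outflow Q_out = v × A_ann = Q_in × A_ann/A_cap.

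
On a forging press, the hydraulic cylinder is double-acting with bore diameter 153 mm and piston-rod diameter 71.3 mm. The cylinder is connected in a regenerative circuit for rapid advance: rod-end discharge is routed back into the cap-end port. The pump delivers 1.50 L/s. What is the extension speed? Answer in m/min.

v ≈ 22.5 m/min

In regeneration the rod-end outflow joins the pump flow into the cap end, so the net volume the pump must supply per unit advance equals the rod cross-section area.
Rod cross-section A_rod = π/4 × (71.3 mm)² = 3993 mm^2
v = Q_pump / A_rod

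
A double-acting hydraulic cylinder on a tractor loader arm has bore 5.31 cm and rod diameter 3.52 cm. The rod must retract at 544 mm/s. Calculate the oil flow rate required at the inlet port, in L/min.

Q ≈ 40.5 L/min

Rod-side annular area A_ann = π/4 × (5.31² − 3.52²) = 12.41 cm^2
Q = A × v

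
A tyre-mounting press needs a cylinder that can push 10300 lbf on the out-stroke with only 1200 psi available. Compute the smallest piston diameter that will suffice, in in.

Extension force acts on the full piston face: F = P × (π/4)D².
D = √(4F / (πP)) = √(4 × 10300 lbf / (π × 1200 psi))

D ≈ 3.31 in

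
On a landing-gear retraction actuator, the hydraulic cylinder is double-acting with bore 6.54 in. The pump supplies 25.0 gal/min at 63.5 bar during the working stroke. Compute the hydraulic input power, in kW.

W ≈ 10.0 kW

Hydraulic power = P × Q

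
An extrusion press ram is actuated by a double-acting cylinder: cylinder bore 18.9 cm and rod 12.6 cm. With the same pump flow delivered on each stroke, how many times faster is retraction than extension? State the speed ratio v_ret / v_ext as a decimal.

v_ret/v_ext ≈ 1.80

Cap-side area A_cap = π/4 × (18.9 cm)² = 280.6 cm^2
Rod-side annular area A_ann = π/4 × (18.9² − 12.6²) = 155.9 cm^2
For equal Q, v ∝ 1/A, so v_ret/v_ext = A_cap/A_ann.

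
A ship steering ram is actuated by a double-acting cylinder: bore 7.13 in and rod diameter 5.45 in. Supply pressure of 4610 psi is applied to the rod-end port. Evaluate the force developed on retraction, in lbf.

F ≈ 76500 lbf

Rod-side annular area A_ann = π/4 × (7.13² − 5.45²) = 16.60 in^2
On retraction the pressure acts on the annular area (bore minus rod).
F = P × A_ann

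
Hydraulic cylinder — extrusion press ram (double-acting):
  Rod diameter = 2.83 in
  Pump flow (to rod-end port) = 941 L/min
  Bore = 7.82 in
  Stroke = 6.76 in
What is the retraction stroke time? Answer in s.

t ≈ 0.295 s

Rod-side annular area A_ann = π/4 × (7.82² − 2.83²) = 41.74 in^2
Swept volume V = A × L; t = V / Q = A·L / Q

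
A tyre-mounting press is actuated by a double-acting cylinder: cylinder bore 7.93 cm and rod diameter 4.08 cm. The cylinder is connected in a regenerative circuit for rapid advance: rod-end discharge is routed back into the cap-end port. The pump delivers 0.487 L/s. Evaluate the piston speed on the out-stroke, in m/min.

In regeneration the rod-end outflow joins the pump flow into the cap end, so the net volume the pump must supply per unit advance equals the rod cross-section area.
Rod cross-section A_rod = π/4 × (4.08 cm)² = 13.07 cm^2
v = Q_pump / A_rod

v ≈ 22.3 m/min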